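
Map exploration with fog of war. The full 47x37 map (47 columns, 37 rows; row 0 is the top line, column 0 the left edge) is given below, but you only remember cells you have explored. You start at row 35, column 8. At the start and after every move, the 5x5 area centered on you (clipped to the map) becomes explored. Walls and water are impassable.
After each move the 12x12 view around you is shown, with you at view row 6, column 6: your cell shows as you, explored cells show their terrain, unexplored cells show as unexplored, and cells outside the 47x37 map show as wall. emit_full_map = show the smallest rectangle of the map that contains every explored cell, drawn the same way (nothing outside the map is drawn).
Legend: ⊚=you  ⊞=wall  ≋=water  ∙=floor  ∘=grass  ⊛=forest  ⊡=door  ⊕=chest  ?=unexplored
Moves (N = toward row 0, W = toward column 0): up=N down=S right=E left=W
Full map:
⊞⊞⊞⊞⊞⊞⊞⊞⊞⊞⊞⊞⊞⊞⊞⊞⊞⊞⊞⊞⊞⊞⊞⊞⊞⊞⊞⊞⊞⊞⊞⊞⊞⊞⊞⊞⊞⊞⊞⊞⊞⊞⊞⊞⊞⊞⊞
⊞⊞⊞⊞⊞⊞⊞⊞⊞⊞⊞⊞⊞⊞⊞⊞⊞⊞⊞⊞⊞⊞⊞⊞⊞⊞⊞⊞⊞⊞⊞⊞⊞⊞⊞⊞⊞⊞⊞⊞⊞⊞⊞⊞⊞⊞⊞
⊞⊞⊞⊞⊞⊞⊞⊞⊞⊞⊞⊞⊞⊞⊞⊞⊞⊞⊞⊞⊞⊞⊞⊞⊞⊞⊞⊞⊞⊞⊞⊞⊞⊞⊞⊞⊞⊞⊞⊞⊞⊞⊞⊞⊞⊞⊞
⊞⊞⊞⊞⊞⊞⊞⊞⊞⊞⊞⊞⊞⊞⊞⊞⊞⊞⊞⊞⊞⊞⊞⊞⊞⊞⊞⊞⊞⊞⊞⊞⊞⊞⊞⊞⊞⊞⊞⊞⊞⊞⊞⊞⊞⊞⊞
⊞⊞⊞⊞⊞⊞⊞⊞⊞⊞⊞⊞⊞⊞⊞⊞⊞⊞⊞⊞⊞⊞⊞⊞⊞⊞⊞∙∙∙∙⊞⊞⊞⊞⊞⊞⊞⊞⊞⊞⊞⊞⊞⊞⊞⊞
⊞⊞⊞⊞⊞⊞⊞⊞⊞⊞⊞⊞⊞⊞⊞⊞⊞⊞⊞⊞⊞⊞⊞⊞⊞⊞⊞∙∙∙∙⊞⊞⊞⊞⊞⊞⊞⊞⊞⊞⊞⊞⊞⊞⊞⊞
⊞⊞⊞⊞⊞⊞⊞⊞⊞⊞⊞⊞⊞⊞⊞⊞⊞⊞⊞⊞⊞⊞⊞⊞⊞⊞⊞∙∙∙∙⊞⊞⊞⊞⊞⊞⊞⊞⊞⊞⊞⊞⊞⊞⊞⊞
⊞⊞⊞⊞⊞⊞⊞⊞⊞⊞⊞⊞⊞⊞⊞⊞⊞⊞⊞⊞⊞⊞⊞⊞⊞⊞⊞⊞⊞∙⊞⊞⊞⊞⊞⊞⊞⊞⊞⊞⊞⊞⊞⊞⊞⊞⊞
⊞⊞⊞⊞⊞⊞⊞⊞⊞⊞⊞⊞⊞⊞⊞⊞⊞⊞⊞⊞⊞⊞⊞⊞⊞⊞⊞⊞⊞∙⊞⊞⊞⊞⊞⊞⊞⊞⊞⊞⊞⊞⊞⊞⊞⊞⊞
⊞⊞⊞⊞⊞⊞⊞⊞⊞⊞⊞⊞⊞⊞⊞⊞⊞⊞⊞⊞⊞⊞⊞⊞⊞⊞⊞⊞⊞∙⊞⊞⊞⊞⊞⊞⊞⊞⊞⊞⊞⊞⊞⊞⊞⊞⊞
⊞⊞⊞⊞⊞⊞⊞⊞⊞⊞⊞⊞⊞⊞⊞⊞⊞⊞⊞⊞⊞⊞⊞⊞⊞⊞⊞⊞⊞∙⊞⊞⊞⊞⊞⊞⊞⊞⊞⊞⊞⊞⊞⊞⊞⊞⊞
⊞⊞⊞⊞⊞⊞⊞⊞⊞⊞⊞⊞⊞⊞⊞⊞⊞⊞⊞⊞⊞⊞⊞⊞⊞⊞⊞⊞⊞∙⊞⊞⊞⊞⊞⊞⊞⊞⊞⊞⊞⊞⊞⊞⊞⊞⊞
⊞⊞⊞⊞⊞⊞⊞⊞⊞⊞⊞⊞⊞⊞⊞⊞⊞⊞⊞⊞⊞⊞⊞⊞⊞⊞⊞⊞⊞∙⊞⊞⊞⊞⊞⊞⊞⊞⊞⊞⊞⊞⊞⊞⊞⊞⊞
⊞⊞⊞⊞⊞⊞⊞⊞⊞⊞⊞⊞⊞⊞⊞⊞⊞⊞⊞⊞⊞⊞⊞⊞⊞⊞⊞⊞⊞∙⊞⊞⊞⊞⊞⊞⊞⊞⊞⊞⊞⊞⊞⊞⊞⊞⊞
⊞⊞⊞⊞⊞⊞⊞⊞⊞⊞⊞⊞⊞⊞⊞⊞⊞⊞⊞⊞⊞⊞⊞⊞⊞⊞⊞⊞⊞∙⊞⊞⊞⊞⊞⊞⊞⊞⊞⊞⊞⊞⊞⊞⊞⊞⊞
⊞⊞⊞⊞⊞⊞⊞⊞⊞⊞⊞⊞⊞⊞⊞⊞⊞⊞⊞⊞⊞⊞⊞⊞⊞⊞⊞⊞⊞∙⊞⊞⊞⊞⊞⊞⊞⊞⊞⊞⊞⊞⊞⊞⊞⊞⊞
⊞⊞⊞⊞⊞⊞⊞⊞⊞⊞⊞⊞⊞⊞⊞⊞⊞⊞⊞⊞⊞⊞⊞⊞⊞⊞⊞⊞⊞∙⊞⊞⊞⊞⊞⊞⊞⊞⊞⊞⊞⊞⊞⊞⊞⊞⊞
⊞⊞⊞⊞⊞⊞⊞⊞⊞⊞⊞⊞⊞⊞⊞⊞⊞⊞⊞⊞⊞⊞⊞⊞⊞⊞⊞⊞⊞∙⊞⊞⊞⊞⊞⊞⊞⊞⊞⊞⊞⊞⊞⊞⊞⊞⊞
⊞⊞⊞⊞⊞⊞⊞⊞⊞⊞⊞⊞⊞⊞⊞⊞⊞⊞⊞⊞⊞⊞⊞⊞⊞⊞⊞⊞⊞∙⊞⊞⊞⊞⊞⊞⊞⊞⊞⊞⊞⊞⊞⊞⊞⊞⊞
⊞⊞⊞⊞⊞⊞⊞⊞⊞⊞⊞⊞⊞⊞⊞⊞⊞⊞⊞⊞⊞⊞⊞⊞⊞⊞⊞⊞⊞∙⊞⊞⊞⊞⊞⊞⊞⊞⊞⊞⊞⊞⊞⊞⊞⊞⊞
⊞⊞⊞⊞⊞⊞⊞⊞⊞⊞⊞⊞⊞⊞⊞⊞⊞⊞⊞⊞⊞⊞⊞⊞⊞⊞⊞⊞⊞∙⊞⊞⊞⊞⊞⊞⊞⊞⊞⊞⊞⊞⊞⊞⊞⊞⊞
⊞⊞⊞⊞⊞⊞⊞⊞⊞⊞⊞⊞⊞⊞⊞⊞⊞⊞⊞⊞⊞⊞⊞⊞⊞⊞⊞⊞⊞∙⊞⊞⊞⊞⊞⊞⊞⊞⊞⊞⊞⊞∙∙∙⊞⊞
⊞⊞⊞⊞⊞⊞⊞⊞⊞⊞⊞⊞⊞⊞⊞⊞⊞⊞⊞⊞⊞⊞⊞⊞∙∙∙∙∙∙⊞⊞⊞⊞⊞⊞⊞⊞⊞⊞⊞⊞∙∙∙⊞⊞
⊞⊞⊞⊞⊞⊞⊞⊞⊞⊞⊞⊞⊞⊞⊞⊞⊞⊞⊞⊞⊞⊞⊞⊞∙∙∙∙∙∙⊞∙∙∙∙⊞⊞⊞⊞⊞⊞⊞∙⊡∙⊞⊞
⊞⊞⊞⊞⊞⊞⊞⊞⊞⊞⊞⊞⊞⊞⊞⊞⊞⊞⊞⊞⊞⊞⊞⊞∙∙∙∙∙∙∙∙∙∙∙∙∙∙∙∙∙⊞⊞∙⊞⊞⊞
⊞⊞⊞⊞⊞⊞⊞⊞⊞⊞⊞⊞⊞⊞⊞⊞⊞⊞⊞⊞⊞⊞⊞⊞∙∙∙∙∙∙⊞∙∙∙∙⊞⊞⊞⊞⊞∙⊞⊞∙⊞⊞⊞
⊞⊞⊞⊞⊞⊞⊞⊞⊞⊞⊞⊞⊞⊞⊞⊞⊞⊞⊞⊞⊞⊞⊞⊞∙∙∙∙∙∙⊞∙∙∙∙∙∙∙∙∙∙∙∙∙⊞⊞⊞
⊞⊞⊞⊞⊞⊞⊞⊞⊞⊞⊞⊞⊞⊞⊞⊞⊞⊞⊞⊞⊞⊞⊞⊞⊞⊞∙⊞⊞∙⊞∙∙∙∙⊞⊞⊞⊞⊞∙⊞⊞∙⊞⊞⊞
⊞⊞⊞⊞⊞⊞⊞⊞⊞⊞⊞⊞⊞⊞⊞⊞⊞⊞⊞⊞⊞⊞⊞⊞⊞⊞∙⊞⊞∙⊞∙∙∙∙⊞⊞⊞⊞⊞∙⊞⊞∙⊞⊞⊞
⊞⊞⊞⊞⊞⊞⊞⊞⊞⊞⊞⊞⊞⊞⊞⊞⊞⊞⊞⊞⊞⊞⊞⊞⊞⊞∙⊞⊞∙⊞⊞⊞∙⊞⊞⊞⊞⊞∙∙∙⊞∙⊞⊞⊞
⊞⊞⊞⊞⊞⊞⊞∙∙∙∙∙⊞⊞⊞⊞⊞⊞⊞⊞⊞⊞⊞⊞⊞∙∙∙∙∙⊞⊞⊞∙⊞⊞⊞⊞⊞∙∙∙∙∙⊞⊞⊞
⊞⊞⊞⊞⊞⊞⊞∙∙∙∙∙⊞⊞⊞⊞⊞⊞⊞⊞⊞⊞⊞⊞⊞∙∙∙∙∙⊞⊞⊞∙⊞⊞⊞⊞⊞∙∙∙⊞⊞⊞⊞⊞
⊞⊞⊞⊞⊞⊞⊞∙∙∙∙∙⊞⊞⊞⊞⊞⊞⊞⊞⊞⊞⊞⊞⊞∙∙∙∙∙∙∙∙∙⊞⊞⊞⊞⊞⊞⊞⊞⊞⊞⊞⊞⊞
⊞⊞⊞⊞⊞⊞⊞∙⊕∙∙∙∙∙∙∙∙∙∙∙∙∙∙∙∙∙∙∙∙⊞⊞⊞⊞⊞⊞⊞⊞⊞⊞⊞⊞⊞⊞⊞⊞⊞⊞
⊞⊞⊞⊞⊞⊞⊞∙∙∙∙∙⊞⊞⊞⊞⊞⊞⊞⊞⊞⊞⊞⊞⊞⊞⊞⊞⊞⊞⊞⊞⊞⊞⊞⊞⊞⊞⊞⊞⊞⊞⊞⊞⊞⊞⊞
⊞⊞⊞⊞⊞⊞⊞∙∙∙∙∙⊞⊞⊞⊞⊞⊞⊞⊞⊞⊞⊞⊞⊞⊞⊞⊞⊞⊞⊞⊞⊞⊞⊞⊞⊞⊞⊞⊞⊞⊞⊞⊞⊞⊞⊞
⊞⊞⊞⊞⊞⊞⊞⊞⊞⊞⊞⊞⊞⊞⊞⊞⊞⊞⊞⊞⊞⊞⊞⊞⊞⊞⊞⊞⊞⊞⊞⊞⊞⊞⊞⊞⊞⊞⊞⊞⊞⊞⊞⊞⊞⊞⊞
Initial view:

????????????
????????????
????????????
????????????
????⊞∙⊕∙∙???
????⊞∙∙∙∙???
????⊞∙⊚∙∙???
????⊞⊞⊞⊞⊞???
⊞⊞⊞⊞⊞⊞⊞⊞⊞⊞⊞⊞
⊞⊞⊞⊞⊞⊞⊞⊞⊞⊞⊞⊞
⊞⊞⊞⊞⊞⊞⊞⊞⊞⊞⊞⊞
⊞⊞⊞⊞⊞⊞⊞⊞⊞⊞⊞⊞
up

????????????
????????????
????????????
????????????
????⊞∙∙∙∙???
????⊞∙⊕∙∙???
????⊞∙⊚∙∙???
????⊞∙∙∙∙???
????⊞⊞⊞⊞⊞???
⊞⊞⊞⊞⊞⊞⊞⊞⊞⊞⊞⊞
⊞⊞⊞⊞⊞⊞⊞⊞⊞⊞⊞⊞
⊞⊞⊞⊞⊞⊞⊞⊞⊞⊞⊞⊞

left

????????????
????????????
????????????
????????????
????⊞⊞∙∙∙∙??
????⊞⊞∙⊕∙∙??
????⊞⊞⊚∙∙∙??
????⊞⊞∙∙∙∙??
????⊞⊞⊞⊞⊞⊞??
⊞⊞⊞⊞⊞⊞⊞⊞⊞⊞⊞⊞
⊞⊞⊞⊞⊞⊞⊞⊞⊞⊞⊞⊞
⊞⊞⊞⊞⊞⊞⊞⊞⊞⊞⊞⊞

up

????????????
????????????
????????????
????????????
????⊞⊞∙∙∙???
????⊞⊞∙∙∙∙??
????⊞⊞⊚⊕∙∙??
????⊞⊞∙∙∙∙??
????⊞⊞∙∙∙∙??
????⊞⊞⊞⊞⊞⊞??
⊞⊞⊞⊞⊞⊞⊞⊞⊞⊞⊞⊞
⊞⊞⊞⊞⊞⊞⊞⊞⊞⊞⊞⊞

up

????????????
????????????
????????????
????????????
????⊞⊞∙∙∙???
????⊞⊞∙∙∙???
????⊞⊞⊚∙∙∙??
????⊞⊞∙⊕∙∙??
????⊞⊞∙∙∙∙??
????⊞⊞∙∙∙∙??
????⊞⊞⊞⊞⊞⊞??
⊞⊞⊞⊞⊞⊞⊞⊞⊞⊞⊞⊞

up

????????????
????????????
????????????
????????????
????⊞⊞⊞⊞⊞???
????⊞⊞∙∙∙???
????⊞⊞⊚∙∙???
????⊞⊞∙∙∙∙??
????⊞⊞∙⊕∙∙??
????⊞⊞∙∙∙∙??
????⊞⊞∙∙∙∙??
????⊞⊞⊞⊞⊞⊞??

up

????????????
????????????
????????????
????????????
????⊞⊞⊞⊞⊞???
????⊞⊞⊞⊞⊞???
????⊞⊞⊚∙∙???
????⊞⊞∙∙∙???
????⊞⊞∙∙∙∙??
????⊞⊞∙⊕∙∙??
????⊞⊞∙∙∙∙??
????⊞⊞∙∙∙∙??

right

????????????
????????????
????????????
????????????
???⊞⊞⊞⊞⊞⊞???
???⊞⊞⊞⊞⊞⊞???
???⊞⊞∙⊚∙∙???
???⊞⊞∙∙∙∙???
???⊞⊞∙∙∙∙???
???⊞⊞∙⊕∙∙???
???⊞⊞∙∙∙∙???
???⊞⊞∙∙∙∙???

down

????????????
????????????
????????????
???⊞⊞⊞⊞⊞⊞???
???⊞⊞⊞⊞⊞⊞???
???⊞⊞∙∙∙∙???
???⊞⊞∙⊚∙∙???
???⊞⊞∙∙∙∙???
???⊞⊞∙⊕∙∙???
???⊞⊞∙∙∙∙???
???⊞⊞∙∙∙∙???
???⊞⊞⊞⊞⊞⊞???

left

????????????
????????????
????????????
????⊞⊞⊞⊞⊞⊞??
????⊞⊞⊞⊞⊞⊞??
????⊞⊞∙∙∙∙??
????⊞⊞⊚∙∙∙??
????⊞⊞∙∙∙∙??
????⊞⊞∙⊕∙∙??
????⊞⊞∙∙∙∙??
????⊞⊞∙∙∙∙??
????⊞⊞⊞⊞⊞⊞??

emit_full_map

⊞⊞⊞⊞⊞⊞
⊞⊞⊞⊞⊞⊞
⊞⊞∙∙∙∙
⊞⊞⊚∙∙∙
⊞⊞∙∙∙∙
⊞⊞∙⊕∙∙
⊞⊞∙∙∙∙
⊞⊞∙∙∙∙
⊞⊞⊞⊞⊞⊞

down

????????????
????????????
????⊞⊞⊞⊞⊞⊞??
????⊞⊞⊞⊞⊞⊞??
????⊞⊞∙∙∙∙??
????⊞⊞∙∙∙∙??
????⊞⊞⊚∙∙∙??
????⊞⊞∙⊕∙∙??
????⊞⊞∙∙∙∙??
????⊞⊞∙∙∙∙??
????⊞⊞⊞⊞⊞⊞??
⊞⊞⊞⊞⊞⊞⊞⊞⊞⊞⊞⊞

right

????????????
????????????
???⊞⊞⊞⊞⊞⊞???
???⊞⊞⊞⊞⊞⊞???
???⊞⊞∙∙∙∙???
???⊞⊞∙∙∙∙???
???⊞⊞∙⊚∙∙???
???⊞⊞∙⊕∙∙???
???⊞⊞∙∙∙∙???
???⊞⊞∙∙∙∙???
???⊞⊞⊞⊞⊞⊞???
⊞⊞⊞⊞⊞⊞⊞⊞⊞⊞⊞⊞

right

????????????
????????????
??⊞⊞⊞⊞⊞⊞????
??⊞⊞⊞⊞⊞⊞????
??⊞⊞∙∙∙∙∙???
??⊞⊞∙∙∙∙∙???
??⊞⊞∙∙⊚∙∙???
??⊞⊞∙⊕∙∙∙???
??⊞⊞∙∙∙∙∙???
??⊞⊞∙∙∙∙????
??⊞⊞⊞⊞⊞⊞????
⊞⊞⊞⊞⊞⊞⊞⊞⊞⊞⊞⊞

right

????????????
????????????
?⊞⊞⊞⊞⊞⊞?????
?⊞⊞⊞⊞⊞⊞?????
?⊞⊞∙∙∙∙∙⊞???
?⊞⊞∙∙∙∙∙⊞???
?⊞⊞∙∙∙⊚∙⊞???
?⊞⊞∙⊕∙∙∙∙???
?⊞⊞∙∙∙∙∙⊞???
?⊞⊞∙∙∙∙?????
?⊞⊞⊞⊞⊞⊞?????
⊞⊞⊞⊞⊞⊞⊞⊞⊞⊞⊞⊞

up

????????????
????????????
????????????
?⊞⊞⊞⊞⊞⊞?????
?⊞⊞⊞⊞⊞⊞⊞⊞???
?⊞⊞∙∙∙∙∙⊞???
?⊞⊞∙∙∙⊚∙⊞???
?⊞⊞∙∙∙∙∙⊞???
?⊞⊞∙⊕∙∙∙∙???
?⊞⊞∙∙∙∙∙⊞???
?⊞⊞∙∙∙∙?????
?⊞⊞⊞⊞⊞⊞?????

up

????????????
????????????
????????????
????????????
?⊞⊞⊞⊞⊞⊞⊞⊞???
?⊞⊞⊞⊞⊞⊞⊞⊞???
?⊞⊞∙∙∙⊚∙⊞???
?⊞⊞∙∙∙∙∙⊞???
?⊞⊞∙∙∙∙∙⊞???
?⊞⊞∙⊕∙∙∙∙???
?⊞⊞∙∙∙∙∙⊞???
?⊞⊞∙∙∙∙?????

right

????????????
????????????
????????????
????????????
⊞⊞⊞⊞⊞⊞⊞⊞⊞???
⊞⊞⊞⊞⊞⊞⊞⊞⊞???
⊞⊞∙∙∙∙⊚⊞⊞???
⊞⊞∙∙∙∙∙⊞⊞???
⊞⊞∙∙∙∙∙⊞⊞???
⊞⊞∙⊕∙∙∙∙????
⊞⊞∙∙∙∙∙⊞????
⊞⊞∙∙∙∙??????

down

????????????
????????????
????????????
⊞⊞⊞⊞⊞⊞⊞⊞⊞???
⊞⊞⊞⊞⊞⊞⊞⊞⊞???
⊞⊞∙∙∙∙∙⊞⊞???
⊞⊞∙∙∙∙⊚⊞⊞???
⊞⊞∙∙∙∙∙⊞⊞???
⊞⊞∙⊕∙∙∙∙∙???
⊞⊞∙∙∙∙∙⊞????
⊞⊞∙∙∙∙??????
⊞⊞⊞⊞⊞⊞??????

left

????????????
????????????
????????????
?⊞⊞⊞⊞⊞⊞⊞⊞⊞??
?⊞⊞⊞⊞⊞⊞⊞⊞⊞??
?⊞⊞∙∙∙∙∙⊞⊞??
?⊞⊞∙∙∙⊚∙⊞⊞??
?⊞⊞∙∙∙∙∙⊞⊞??
?⊞⊞∙⊕∙∙∙∙∙??
?⊞⊞∙∙∙∙∙⊞???
?⊞⊞∙∙∙∙?????
?⊞⊞⊞⊞⊞⊞?????

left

????????????
????????????
????????????
??⊞⊞⊞⊞⊞⊞⊞⊞⊞?
??⊞⊞⊞⊞⊞⊞⊞⊞⊞?
??⊞⊞∙∙∙∙∙⊞⊞?
??⊞⊞∙∙⊚∙∙⊞⊞?
??⊞⊞∙∙∙∙∙⊞⊞?
??⊞⊞∙⊕∙∙∙∙∙?
??⊞⊞∙∙∙∙∙⊞??
??⊞⊞∙∙∙∙????
??⊞⊞⊞⊞⊞⊞????

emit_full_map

⊞⊞⊞⊞⊞⊞⊞⊞⊞
⊞⊞⊞⊞⊞⊞⊞⊞⊞
⊞⊞∙∙∙∙∙⊞⊞
⊞⊞∙∙⊚∙∙⊞⊞
⊞⊞∙∙∙∙∙⊞⊞
⊞⊞∙⊕∙∙∙∙∙
⊞⊞∙∙∙∙∙⊞?
⊞⊞∙∙∙∙???
⊞⊞⊞⊞⊞⊞???

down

????????????
????????????
??⊞⊞⊞⊞⊞⊞⊞⊞⊞?
??⊞⊞⊞⊞⊞⊞⊞⊞⊞?
??⊞⊞∙∙∙∙∙⊞⊞?
??⊞⊞∙∙∙∙∙⊞⊞?
??⊞⊞∙∙⊚∙∙⊞⊞?
??⊞⊞∙⊕∙∙∙∙∙?
??⊞⊞∙∙∙∙∙⊞??
??⊞⊞∙∙∙∙????
??⊞⊞⊞⊞⊞⊞????
⊞⊞⊞⊞⊞⊞⊞⊞⊞⊞⊞⊞

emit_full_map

⊞⊞⊞⊞⊞⊞⊞⊞⊞
⊞⊞⊞⊞⊞⊞⊞⊞⊞
⊞⊞∙∙∙∙∙⊞⊞
⊞⊞∙∙∙∙∙⊞⊞
⊞⊞∙∙⊚∙∙⊞⊞
⊞⊞∙⊕∙∙∙∙∙
⊞⊞∙∙∙∙∙⊞?
⊞⊞∙∙∙∙???
⊞⊞⊞⊞⊞⊞???


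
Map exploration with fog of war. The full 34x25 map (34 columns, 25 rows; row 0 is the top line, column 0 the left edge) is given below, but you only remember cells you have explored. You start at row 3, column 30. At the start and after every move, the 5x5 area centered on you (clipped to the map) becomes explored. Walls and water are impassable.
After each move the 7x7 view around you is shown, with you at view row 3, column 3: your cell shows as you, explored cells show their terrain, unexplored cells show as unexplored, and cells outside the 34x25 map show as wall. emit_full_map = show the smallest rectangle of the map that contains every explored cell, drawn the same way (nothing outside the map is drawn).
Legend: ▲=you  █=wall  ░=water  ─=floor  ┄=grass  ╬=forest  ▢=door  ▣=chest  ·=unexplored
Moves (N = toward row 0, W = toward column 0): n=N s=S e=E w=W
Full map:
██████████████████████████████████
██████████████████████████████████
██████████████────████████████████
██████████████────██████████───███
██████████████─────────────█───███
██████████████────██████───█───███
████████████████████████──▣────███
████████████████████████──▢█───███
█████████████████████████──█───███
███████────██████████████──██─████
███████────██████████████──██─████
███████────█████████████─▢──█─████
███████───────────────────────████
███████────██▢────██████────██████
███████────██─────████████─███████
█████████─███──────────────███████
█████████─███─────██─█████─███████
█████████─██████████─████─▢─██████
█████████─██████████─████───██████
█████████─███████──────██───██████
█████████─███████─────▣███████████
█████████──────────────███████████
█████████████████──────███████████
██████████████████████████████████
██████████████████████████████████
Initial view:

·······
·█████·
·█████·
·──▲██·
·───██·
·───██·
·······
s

·█████·
·█████·
·───██·
·──▲██·
·───██·
·───██·
·······

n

·······
·█████·
·█████·
·──▲██·
·───██·
·───██·
·───██·

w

·······
·██████
·██████
·█─▲─██
·█───██
·█───██
··───██

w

·······
·██████
·██████
·██▲──█
·─█───█
·─█───█
···───█

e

·······
███████
███████
██─▲─██
─█───██
─█───██
··───██

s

███████
███████
██───██
─█─▲─██
─█───██
·────██
·······

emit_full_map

███████
███████
██───██
─█─▲─██
─█───██
·────██

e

██████·
██████·
█───██·
█──▲██·
█───██·
────██·
·······

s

██████·
█───██·
█───██·
█──▲██·
────██·
·───██·
·······

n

██████·
██████·
█───██·
█──▲██·
█───██·
────██·
·───██·

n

·······
██████·
██████·
█──▲██·
█───██·
█───██·
────██·

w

·······
███████
███████
██─▲─██
─█───██
─█───██
·────██

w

·······
·██████
·██████
·██▲──█
·─█───█
·─█───█
··────█

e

·······
███████
███████
██─▲─██
─█───██
─█───██
·────██

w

·······
·██████
·██████
·██▲──█
·─█───█
·─█───█
··────█

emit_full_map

███████
███████
██▲──██
─█───██
─█───██
·────██
··───██

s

·██████
·██████
·██───█
·─█▲──█
·─█───█
·▣────█
···───█

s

·██████
·██───█
·─█───█
·─█▲──█
·▣────█
·▢█───█
·······

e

███████
██───██
─█───██
─█─▲─██
▣────██
▢█───██
·······

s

██───██
─█───██
─█───██
▣──▲─██
▢█───██
·█───█·
·······

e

█───██·
█───██·
█───██·
───▲██·
█───██·
█───██·
·······

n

██████·
█───██·
█───██·
█──▲██·
────██·
█───██·
█───██·

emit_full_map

███████
███████
██───██
─█───██
─█──▲██
▣────██
▢█───██
·█───██

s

█───██·
█───██·
█───██·
───▲██·
█───██·
█───██·
·······

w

██───██
─█───██
─█───██
▣──▲─██
▢█───██
·█───██
·······


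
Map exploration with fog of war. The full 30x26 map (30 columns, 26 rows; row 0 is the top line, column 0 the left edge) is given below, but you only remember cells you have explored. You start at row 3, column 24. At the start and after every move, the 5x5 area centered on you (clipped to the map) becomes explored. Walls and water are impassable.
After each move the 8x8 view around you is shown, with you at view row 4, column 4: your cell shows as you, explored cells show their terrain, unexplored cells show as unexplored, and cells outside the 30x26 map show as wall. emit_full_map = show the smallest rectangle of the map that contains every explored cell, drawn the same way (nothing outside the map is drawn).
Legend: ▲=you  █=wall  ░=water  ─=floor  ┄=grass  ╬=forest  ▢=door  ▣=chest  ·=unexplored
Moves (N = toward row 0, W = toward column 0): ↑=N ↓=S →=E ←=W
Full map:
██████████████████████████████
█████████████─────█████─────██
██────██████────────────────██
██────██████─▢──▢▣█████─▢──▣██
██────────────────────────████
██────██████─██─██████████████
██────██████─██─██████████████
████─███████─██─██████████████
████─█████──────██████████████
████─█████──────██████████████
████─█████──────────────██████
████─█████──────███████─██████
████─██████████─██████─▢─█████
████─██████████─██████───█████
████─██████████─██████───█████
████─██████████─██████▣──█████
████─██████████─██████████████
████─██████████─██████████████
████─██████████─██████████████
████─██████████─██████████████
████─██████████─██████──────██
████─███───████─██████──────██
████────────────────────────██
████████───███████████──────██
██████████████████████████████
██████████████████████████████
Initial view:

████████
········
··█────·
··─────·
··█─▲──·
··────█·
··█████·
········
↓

········
··█────·
··─────·
··█─▢──·
··──▲─█·
··█████·
··█████·
········

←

········
···█────
··──────
··██─▢──
··──▲──█
··██████
··██████
········

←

········
····█───
··──────
··███─▢─
··──▲───
··██████
··██████
········

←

········
·····█──
··──────
··████─▢
··──▲───
··██████
··██████
········

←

········
······█─
··──────
··█████─
··──▲───
··██████
··██████
········

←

········
·······█
··──────
··▣█████
··──▲───
··██████
··██████
········

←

········
········
··──────
··▢▣████
··──▲───
··██████
··██████
········

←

········
········
··──────
··─▢▣███
··──▲───
··─█████
··─█████
········

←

········
········
··──────
··──▢▣██
··──▲───
··█─████
··█─████
········

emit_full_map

········█────
─────────────
──▢▣█████─▢──
──▲─────────█
█─███████████
█─███████████

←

········
········
··──────
··▢──▢▣█
··──▲───
··██─███
··██─███
········

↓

········
··──────
··▢──▢▣█
··──────
··██▲███
··██─███
··██─██·
········

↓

··──────
··▢──▢▣█
··──────
··██─███
··██▲███
··██─██·
··───██·
········

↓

··▢──▢▣█
··──────
··██─███
··██─███
··██▲██·
··───██·
··───██·
········

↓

··──────
··██─███
··██─███
··██─██·
··──▲██·
··───██·
··─────·
········

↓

··██─███
··██─███
··██─██·
··───██·
··──▲██·
··─────·
··───██·
········

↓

··██─███
··██─██·
··───██·
··───██·
··──▲──·
··───██·
··██─██·
········

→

·██─████
·██─██··
·───███·
·───███·
·───▲──·
·───███·
·██─███·
········

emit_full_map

·········█────
──────────────
▢──▢▣█████─▢──
─────────────█
██─███████████
██─███████████
██─██·········
───███········
───███········
───▲──········
───███········
██─███········

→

██─█████
██─██···
───████·
───████·
────▲──·
───████·
██─████·
········

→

█─██████
█─██····
──█████·
──█████·
────▲──·
──█████·
█─█████·
········

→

─███████
─██·····
─██████·
─██████·
────▲──·
─██████·
─██████·
········

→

████████
██······
███████·
███████·
────▲──·
███████·
██████─·
········

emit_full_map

·········█────
──────────────
▢──▢▣█████─▢──
─────────────█
██─███████████
██─███████████
██─██·········
───███████····
───███████····
───────▲──····
───███████····
██─██████─····

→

████████
█·······
███████·
███████·
────▲──·
██████─·
█████─▢·
········

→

████████
········
███████·
███████·
────▲─█·
█████─█·
████─▢─·
········

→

████████
········
███████·
███████·
────▲██·
████─██·
███─▢─█·
········

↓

········
███████·
███████·
─────██·
████▲██·
███─▢─█·
··█───█·
········

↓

███████·
███████·
─────██·
████─██·
███─▲─█·
··█───█·
··█───█·
········

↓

███████·
─────██·
████─██·
███─▢─█·
··█─▲─█·
··█───█·
··█▣──█·
········

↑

███████·
███████·
─────██·
████─██·
███─▲─█·
··█───█·
··█───█·
··█▣──█·

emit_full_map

·········█────
──────────────
▢──▢▣█████─▢──
─────────────█
██─███████████
██─███████████
██─██·········
───██████████·
───██████████·
───────────██·
───███████─██·
██─██████─▲─█·
········█───█·
········█───█·
········█▣──█·

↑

········
███████·
███████·
─────██·
████▲██·
███─▢─█·
··█───█·
··█───█·

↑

████████
········
███████·
███████·
────▲██·
████─██·
███─▢─█·
··█───█·

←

████████
········
████████
████████
────▲─██
█████─██
████─▢─█
···█───█

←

████████
█·······
████████
████████
────▲──█
██████─█
█████─▢─
····█───

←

████████
██······
████████
████████
────▲───
███████─
██████─▢
·····█──

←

─███████
─██·····
─███████
─███████
────▲───
─███████
─██████─
······█─

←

█─██████
█─██····
──██████
──██████
────▲───
──██████
█─██████
·······█

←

██─█████
██─██···
───█████
───█████
────▲───
───█████
██─█████
········

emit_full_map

·········█────
──────────────
▢──▢▣█████─▢──
─────────────█
██─███████████
██─███████████
██─██·········
───██████████·
───██████████·
────▲──────██·
───███████─██·
██─██████─▢─█·
········█───█·
········█───█·
········█▣──█·

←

·██─████
·██─██··
·───████
·───████
·───▲───
·───████
·██─████
········

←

··██─███
··██─██·
··───███
··───███
··──▲───
··───███
··██─███
········

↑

··██─███
··██─███
··██─██·
··───███
··──▲███
··──────
··───███
··██─███

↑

··──────
··██─███
··██─███
··██─██·
··──▲███
··───███
··──────
··───███

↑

··▢──▢▣█
··──────
··██─███
··██─███
··██▲██·
··───███
··───███
··──────

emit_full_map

·········█────
──────────────
▢──▢▣█████─▢──
─────────────█
██─███████████
██─███████████
██▲██·········
───██████████·
───██████████·
───────────██·
───███████─██·
██─██████─▢─█·
········█───█·
········█───█·
········█▣──█·

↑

··──────
··▢──▢▣█
··──────
··██─███
··██▲███
··██─██·
··───███
··───███

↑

········
··──────
··▢──▢▣█
··──────
··██▲███
··██─███
··██─██·
··───███

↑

········
········
··──────
··▢──▢▣█
··──▲───
··██─███
··██─███
··██─██·

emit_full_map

·········█────
──────────────
▢──▢▣█████─▢──
──▲──────────█
██─███████████
██─███████████
██─██·········
───██████████·
───██████████·
───────────██·
───███████─██·
██─██████─▢─█·
········█───█·
········█───█·
········█▣──█·


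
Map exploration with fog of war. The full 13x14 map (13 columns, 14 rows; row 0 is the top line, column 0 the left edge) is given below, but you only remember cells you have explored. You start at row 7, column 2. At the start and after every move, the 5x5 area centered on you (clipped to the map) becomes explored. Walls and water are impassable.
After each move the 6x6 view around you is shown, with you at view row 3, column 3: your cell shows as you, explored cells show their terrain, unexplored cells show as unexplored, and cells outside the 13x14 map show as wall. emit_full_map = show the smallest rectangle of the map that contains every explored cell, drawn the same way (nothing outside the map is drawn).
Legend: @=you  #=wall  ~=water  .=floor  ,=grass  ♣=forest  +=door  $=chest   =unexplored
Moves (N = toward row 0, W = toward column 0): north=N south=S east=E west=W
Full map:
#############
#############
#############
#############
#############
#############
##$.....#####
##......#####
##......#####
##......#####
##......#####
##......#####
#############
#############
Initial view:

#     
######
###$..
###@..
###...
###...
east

      
######
##$...
##.@..
##....
##....

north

      
 #####
######
##$@..
##....
##....

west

#     
######
######
###@..
###...
###...

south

######
######
###$..
###@..
###...
###...

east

######
######
##$...
##.@..
##....
##....

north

      
######
######
##$@..
##....
##....

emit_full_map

######
######
##$@..
##....
##....
##....

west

#     
######
######
###@..
###...
###...

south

######
######
###$..
###@..
###...
###...


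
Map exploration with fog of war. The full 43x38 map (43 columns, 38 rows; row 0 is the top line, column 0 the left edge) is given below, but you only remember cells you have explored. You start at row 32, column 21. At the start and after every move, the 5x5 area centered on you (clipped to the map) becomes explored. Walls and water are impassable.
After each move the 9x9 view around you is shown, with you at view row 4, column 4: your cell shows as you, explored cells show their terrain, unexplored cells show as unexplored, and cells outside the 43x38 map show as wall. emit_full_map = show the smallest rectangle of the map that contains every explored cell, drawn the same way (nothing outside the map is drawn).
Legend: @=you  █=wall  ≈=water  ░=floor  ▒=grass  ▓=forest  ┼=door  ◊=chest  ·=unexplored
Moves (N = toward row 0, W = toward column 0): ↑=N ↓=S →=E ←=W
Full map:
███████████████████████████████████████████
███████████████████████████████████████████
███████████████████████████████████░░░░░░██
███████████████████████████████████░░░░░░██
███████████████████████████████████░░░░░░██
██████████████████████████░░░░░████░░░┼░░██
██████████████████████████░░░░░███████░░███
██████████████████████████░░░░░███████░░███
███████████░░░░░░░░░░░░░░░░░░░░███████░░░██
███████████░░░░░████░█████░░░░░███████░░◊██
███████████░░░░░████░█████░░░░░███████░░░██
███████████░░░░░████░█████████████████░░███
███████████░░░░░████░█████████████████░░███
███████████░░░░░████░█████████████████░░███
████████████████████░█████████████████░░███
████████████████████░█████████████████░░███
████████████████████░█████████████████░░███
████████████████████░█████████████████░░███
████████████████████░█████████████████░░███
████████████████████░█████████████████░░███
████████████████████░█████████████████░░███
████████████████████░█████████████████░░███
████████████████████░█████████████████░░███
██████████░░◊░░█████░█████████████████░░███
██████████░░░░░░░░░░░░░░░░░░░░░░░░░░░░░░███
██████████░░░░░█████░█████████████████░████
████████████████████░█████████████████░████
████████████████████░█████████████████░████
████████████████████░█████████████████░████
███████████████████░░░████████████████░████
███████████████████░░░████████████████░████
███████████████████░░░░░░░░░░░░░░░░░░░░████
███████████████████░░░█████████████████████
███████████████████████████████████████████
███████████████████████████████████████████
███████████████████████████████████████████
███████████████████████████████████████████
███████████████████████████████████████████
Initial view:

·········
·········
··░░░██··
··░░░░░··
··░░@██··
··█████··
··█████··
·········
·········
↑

·········
·········
··░░░██··
··░░░██··
··░░@░░··
··░░░██··
··█████··
··█████··
·········

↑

·········
·········
··█░███··
··░░░██··
··░░@██··
··░░░░░··
··░░░██··
··█████··
··█████··

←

·········
·········
··██░███·
··█░░░██·
··█░@░██·
··█░░░░░·
··█░░░██·
···█████·
···█████·

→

·········
·········
·██░███··
·█░░░██··
·█░░@██··
·█░░░░░··
·█░░░██··
··█████··
··█████··

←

·········
·········
··██░███·
··█░░░██·
··█░@░██·
··█░░░░░·
··█░░░██·
···█████·
···█████·

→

·········
·········
·██░███··
·█░░░██··
·█░░@██··
·█░░░░░··
·█░░░██··
··█████··
··█████··

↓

·········
·██░███··
·█░░░██··
·█░░░██··
·█░░@░░··
·█░░░██··
··█████··
··█████··
·········

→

·········
██░███···
█░░░███··
█░░░███··
█░░░@░░··
█░░░███··
·██████··
·█████···
·········

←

·········
·██░███··
·█░░░███·
·█░░░███·
·█░░@░░░·
·█░░░███·
··██████·
··█████··
·········

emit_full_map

██░███·
█░░░███
█░░░███
█░░@░░░
█░░░███
·██████
·█████·

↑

·········
·········
·██░███··
·█░░░███·
·█░░@███·
·█░░░░░░·
·█░░░███·
··██████·
··█████··

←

·········
·········
··██░███·
··█░░░███
··█░@░███
··█░░░░░░
··█░░░███
···██████
···█████·

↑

·········
·········
··██░██··
··██░███·
··█░@░███
··█░░░███
··█░░░░░░
··█░░░███
···██████

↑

·········
·········
··██░██··
··██░██··
··██@███·
··█░░░███
··█░░░███
··█░░░░░░
··█░░░███

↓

·········
··██░██··
··██░██··
··██░███·
··█░@░███
··█░░░███
··█░░░░░░
··█░░░███
···██████

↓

··██░██··
··██░██··
··██░███·
··█░░░███
··█░@░███
··█░░░░░░
··█░░░███
···██████
···█████·

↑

·········
··██░██··
··██░██··
··██░███·
··█░@░███
··█░░░███
··█░░░░░░
··█░░░███
···██████

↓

··██░██··
··██░██··
··██░███·
··█░░░███
··█░@░███
··█░░░░░░
··█░░░███
···██████
···█████·

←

···██░██·
···██░██·
··███░███
··██░░░██
··██@░░██
··██░░░░░
··██░░░██
····█████
····█████

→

··██░██··
··██░██··
·███░███·
·██░░░███
·██░@░███
·██░░░░░░
·██░░░███
···██████
···█████·

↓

··██░██··
·███░███·
·██░░░███
·██░░░███
·██░@░░░░
·██░░░███
··███████
···█████·
·········

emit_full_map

·██░██··
·██░██··
███░███·
██░░░███
██░░░███
██░@░░░░
██░░░███
·███████
··█████·

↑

··██░██··
··██░██··
·███░███·
·██░░░███
·██░@░███
·██░░░░░░
·██░░░███
··███████
···█████·

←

···██░██·
···██░██·
··███░███
··██░░░██
··██@░░██
··██░░░░░
··██░░░██
···██████
····█████

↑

·········
···██░██·
··███░██·
··███░███
··██@░░██
··██░░░██
··██░░░░░
··██░░░██
···██████

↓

···██░██·
··███░██·
··███░███
··██░░░██
··██@░░██
··██░░░░░
··██░░░██
···██████
····█████

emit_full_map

·██░██··
███░██··
███░███·
██░░░███
██@░░███
██░░░░░░
██░░░███
·███████
··█████·

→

··██░██··
·███░██··
·███░███·
·██░░░███
·██░@░███
·██░░░░░░
·██░░░███
··███████
···█████·

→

·██░██···
███░██···
███░███··
██░░░███·
██░░@███·
██░░░░░░·
██░░░███·
·███████·
··█████··

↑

·········
·██░██···
███░███··
███░███··
██░░@███·
██░░░███·
██░░░░░░·
██░░░███·
·███████·

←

·········
··██░██··
·███░███·
·███░███·
·██░@░███
·██░░░███
·██░░░░░░
·██░░░███
··███████

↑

·········
·········
··██░██··
·███░███·
·███@███·
·██░░░███
·██░░░███
·██░░░░░░
·██░░░███

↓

·········
··██░██··
·███░███·
·███░███·
·██░@░███
·██░░░███
·██░░░░░░
·██░░░███
··███████

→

·········
·██░██···
███░███··
███░███··
██░░@███·
██░░░███·
██░░░░░░·
██░░░███·
·███████·
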